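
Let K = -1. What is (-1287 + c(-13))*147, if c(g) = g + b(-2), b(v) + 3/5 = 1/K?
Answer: -956676/5 ≈ -1.9134e+5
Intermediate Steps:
b(v) = -8/5 (b(v) = -⅗ + 1/(-1) = -⅗ - 1 = -8/5)
c(g) = -8/5 + g (c(g) = g - 8/5 = -8/5 + g)
(-1287 + c(-13))*147 = (-1287 + (-8/5 - 13))*147 = (-1287 - 73/5)*147 = -6508/5*147 = -956676/5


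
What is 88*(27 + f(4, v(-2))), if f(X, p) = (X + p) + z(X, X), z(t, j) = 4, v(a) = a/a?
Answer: 3168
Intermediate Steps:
v(a) = 1
f(X, p) = 4 + X + p (f(X, p) = (X + p) + 4 = 4 + X + p)
88*(27 + f(4, v(-2))) = 88*(27 + (4 + 4 + 1)) = 88*(27 + 9) = 88*36 = 3168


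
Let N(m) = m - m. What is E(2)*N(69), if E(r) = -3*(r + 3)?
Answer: 0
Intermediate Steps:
N(m) = 0
E(r) = -9 - 3*r (E(r) = -3*(3 + r) = -9 - 3*r)
E(2)*N(69) = (-9 - 3*2)*0 = (-9 - 6)*0 = -15*0 = 0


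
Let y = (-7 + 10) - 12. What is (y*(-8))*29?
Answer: 2088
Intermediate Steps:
y = -9 (y = 3 - 12 = -9)
(y*(-8))*29 = -9*(-8)*29 = 72*29 = 2088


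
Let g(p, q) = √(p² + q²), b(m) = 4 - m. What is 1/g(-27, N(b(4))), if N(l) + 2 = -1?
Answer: √82/246 ≈ 0.036811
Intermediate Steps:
N(l) = -3 (N(l) = -2 - 1 = -3)
1/g(-27, N(b(4))) = 1/(√((-27)² + (-3)²)) = 1/(√(729 + 9)) = 1/(√738) = 1/(3*√82) = √82/246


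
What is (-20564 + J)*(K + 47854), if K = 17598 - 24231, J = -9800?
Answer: -1251634444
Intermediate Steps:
K = -6633
(-20564 + J)*(K + 47854) = (-20564 - 9800)*(-6633 + 47854) = -30364*41221 = -1251634444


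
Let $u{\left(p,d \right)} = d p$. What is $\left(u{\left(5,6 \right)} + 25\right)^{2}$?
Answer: $3025$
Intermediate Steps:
$\left(u{\left(5,6 \right)} + 25\right)^{2} = \left(6 \cdot 5 + 25\right)^{2} = \left(30 + 25\right)^{2} = 55^{2} = 3025$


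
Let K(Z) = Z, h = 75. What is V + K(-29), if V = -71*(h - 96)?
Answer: 1462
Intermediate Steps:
V = 1491 (V = -71*(75 - 96) = -71*(-21) = 1491)
V + K(-29) = 1491 - 29 = 1462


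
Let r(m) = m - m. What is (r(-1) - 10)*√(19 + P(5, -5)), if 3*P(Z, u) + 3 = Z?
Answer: -10*√177/3 ≈ -44.347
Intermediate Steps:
P(Z, u) = -1 + Z/3
r(m) = 0
(r(-1) - 10)*√(19 + P(5, -5)) = (0 - 10)*√(19 + (-1 + (⅓)*5)) = -10*√(19 + (-1 + 5/3)) = -10*√(19 + ⅔) = -10*√177/3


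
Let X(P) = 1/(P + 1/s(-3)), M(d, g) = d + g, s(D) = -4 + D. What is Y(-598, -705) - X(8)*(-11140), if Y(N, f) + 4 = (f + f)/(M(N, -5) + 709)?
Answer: 816501/583 ≈ 1400.5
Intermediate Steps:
X(P) = 1/(-⅐ + P) (X(P) = 1/(P + 1/(-4 - 3)) = 1/(P + 1/(-7)) = 1/(P - ⅐) = 1/(-⅐ + P))
Y(N, f) = -4 + 2*f/(704 + N) (Y(N, f) = -4 + (f + f)/((N - 5) + 709) = -4 + (2*f)/((-5 + N) + 709) = -4 + (2*f)/(704 + N) = -4 + 2*f/(704 + N))
Y(-598, -705) - X(8)*(-11140) = 2*(-1408 - 705 - 2*(-598))/(704 - 598) - 7/(-1 + 7*8)*(-11140) = 2*(-1408 - 705 + 1196)/106 - 7/(-1 + 56)*(-11140) = 2*(1/106)*(-917) - 7/55*(-11140) = -917/53 - 7*(1/55)*(-11140) = -917/53 - 7*(-11140)/55 = -917/53 - 1*(-15596/11) = -917/53 + 15596/11 = 816501/583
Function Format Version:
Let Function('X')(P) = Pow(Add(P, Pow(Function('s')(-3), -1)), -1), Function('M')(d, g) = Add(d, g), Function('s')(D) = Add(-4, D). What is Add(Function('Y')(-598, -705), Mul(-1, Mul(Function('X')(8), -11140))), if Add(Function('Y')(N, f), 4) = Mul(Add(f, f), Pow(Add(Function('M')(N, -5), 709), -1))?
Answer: Rational(816501, 583) ≈ 1400.5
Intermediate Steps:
Function('X')(P) = Pow(Add(Rational(-1, 7), P), -1) (Function('X')(P) = Pow(Add(P, Pow(Add(-4, -3), -1)), -1) = Pow(Add(P, Pow(-7, -1)), -1) = Pow(Add(P, Rational(-1, 7)), -1) = Pow(Add(Rational(-1, 7), P), -1))
Function('Y')(N, f) = Add(-4, Mul(2, f, Pow(Add(704, N), -1))) (Function('Y')(N, f) = Add(-4, Mul(Add(f, f), Pow(Add(Add(N, -5), 709), -1))) = Add(-4, Mul(Mul(2, f), Pow(Add(Add(-5, N), 709), -1))) = Add(-4, Mul(Mul(2, f), Pow(Add(704, N), -1))) = Add(-4, Mul(2, f, Pow(Add(704, N), -1))))
Add(Function('Y')(-598, -705), Mul(-1, Mul(Function('X')(8), -11140))) = Add(Mul(2, Pow(Add(704, -598), -1), Add(-1408, -705, Mul(-2, -598))), Mul(-1, Mul(Mul(7, Pow(Add(-1, Mul(7, 8)), -1)), -11140))) = Add(Mul(2, Pow(106, -1), Add(-1408, -705, 1196)), Mul(-1, Mul(Mul(7, Pow(Add(-1, 56), -1)), -11140))) = Add(Mul(2, Rational(1, 106), -917), Mul(-1, Mul(Mul(7, Pow(55, -1)), -11140))) = Add(Rational(-917, 53), Mul(-1, Mul(Mul(7, Rational(1, 55)), -11140))) = Add(Rational(-917, 53), Mul(-1, Mul(Rational(7, 55), -11140))) = Add(Rational(-917, 53), Mul(-1, Rational(-15596, 11))) = Add(Rational(-917, 53), Rational(15596, 11)) = Rational(816501, 583)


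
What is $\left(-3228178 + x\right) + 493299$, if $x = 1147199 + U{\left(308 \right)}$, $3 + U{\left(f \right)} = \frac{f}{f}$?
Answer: $-1587682$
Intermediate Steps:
$U{\left(f \right)} = -2$ ($U{\left(f \right)} = -3 + \frac{f}{f} = -3 + 1 = -2$)
$x = 1147197$ ($x = 1147199 - 2 = 1147197$)
$\left(-3228178 + x\right) + 493299 = \left(-3228178 + 1147197\right) + 493299 = -2080981 + 493299 = -1587682$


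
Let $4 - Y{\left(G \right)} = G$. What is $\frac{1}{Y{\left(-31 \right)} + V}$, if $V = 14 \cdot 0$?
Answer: $\frac{1}{35} \approx 0.028571$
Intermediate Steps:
$Y{\left(G \right)} = 4 - G$
$V = 0$
$\frac{1}{Y{\left(-31 \right)} + V} = \frac{1}{\left(4 - -31\right) + 0} = \frac{1}{\left(4 + 31\right) + 0} = \frac{1}{35 + 0} = \frac{1}{35}$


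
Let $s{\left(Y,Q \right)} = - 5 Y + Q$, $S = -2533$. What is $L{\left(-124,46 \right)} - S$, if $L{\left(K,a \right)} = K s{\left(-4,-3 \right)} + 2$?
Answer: $427$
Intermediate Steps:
$s{\left(Y,Q \right)} = Q - 5 Y$
$L{\left(K,a \right)} = 2 + 17 K$ ($L{\left(K,a \right)} = K \left(-3 - -20\right) + 2 = K \left(-3 + 20\right) + 2 = K 17 + 2 = 17 K + 2 = 2 + 17 K$)
$L{\left(-124,46 \right)} - S = \left(2 + 17 \left(-124\right)\right) - -2533 = \left(2 - 2108\right) + 2533 = -2106 + 2533 = 427$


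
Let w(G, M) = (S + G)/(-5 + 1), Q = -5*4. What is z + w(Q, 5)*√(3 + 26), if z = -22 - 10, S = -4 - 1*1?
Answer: -32 + 25*√29/4 ≈ 1.6573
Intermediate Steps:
S = -5 (S = -4 - 1 = -5)
Q = -20
w(G, M) = 5/4 - G/4 (w(G, M) = (-5 + G)/(-5 + 1) = (-5 + G)/(-4) = (-5 + G)*(-¼) = 5/4 - G/4)
z = -32
z + w(Q, 5)*√(3 + 26) = -32 + (5/4 - ¼*(-20))*√(3 + 26) = -32 + (5/4 + 5)*√29 = -32 + 25*√29/4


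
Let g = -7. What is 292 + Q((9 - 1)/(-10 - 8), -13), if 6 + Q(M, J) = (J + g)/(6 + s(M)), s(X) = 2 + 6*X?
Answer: 1129/4 ≈ 282.25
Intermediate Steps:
Q(M, J) = -6 + (-7 + J)/(8 + 6*M) (Q(M, J) = -6 + (J - 7)/(6 + (2 + 6*M)) = -6 + (-7 + J)/(8 + 6*M))
292 + Q((9 - 1)/(-10 - 8), -13) = 292 + (-55 - 13 - 36*(9 - 1)/(-10 - 8))/(2*(4 + 3*((9 - 1)/(-10 - 8)))) = 292 + (-55 - 13 - 288/(-18))/(2*(4 + 3*(8/(-18)))) = 292 + (-55 - 13 - 288*(-1)/18)/(2*(4 + 3*(8*(-1/18)))) = 292 + (-55 - 13 - 36*(-4/9))/(2*(4 + 3*(-4/9))) = 292 + (-55 - 13 + 16)/(2*(4 - 4/3)) = 292 + (1/2)*(-52)/(8/3) = 292 + (1/2)*(3/8)*(-52) = 292 - 39/4 = 1129/4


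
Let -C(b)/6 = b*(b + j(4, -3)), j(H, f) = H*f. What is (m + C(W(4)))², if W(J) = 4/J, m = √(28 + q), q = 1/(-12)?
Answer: (396 + √1005)²/36 ≈ 5081.4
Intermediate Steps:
q = -1/12 ≈ -0.083333
m = √1005/6 (m = √(28 - 1/12) = √(335/12) = √1005/6 ≈ 5.2836)
C(b) = -6*b*(-12 + b) (C(b) = -6*b*(b + 4*(-3)) = -6*b*(b - 12) = -6*b*(-12 + b))
(m + C(W(4)))² = (√1005/6 + 6*(4/4)*(12 - 4/4))² = (√1005/6 + 6*(4*(¼))*(12 - 4/4))² = (√1005/6 + 6*1*(12 - 1*1))² = (√1005/6 + 6*1*(12 - 1))² = (√1005/6 + 6*1*11)² = (√1005/6 + 66)² = (66 + √1005/6)²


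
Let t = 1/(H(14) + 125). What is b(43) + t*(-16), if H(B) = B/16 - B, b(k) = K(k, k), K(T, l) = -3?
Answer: -2813/895 ≈ -3.1430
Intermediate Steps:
b(k) = -3
H(B) = -15*B/16 (H(B) = B*(1/16) - B = B/16 - B = -15*B/16)
t = 8/895 (t = 1/(-15/16*14 + 125) = 1/(-105/8 + 125) = 1/(895/8) = 8/895 ≈ 0.0089386)
b(43) + t*(-16) = -3 + (8/895)*(-16) = -3 - 128/895 = -2813/895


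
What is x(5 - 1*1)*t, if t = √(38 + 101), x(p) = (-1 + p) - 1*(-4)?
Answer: 7*√139 ≈ 82.529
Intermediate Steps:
x(p) = 3 + p (x(p) = (-1 + p) + 4 = 3 + p)
t = √139 ≈ 11.790
x(5 - 1*1)*t = (3 + (5 - 1*1))*√139 = (3 + (5 - 1))*√139 = (3 + 4)*√139 = 7*√139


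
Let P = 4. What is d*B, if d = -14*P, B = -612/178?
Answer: 17136/89 ≈ 192.54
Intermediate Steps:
B = -306/89 (B = -612*1/178 = -306/89 ≈ -3.4382)
d = -56 (d = -14*4 = -56)
d*B = -56*(-306/89) = 17136/89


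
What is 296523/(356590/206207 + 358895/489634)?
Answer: 29938728834606474/248605249325 ≈ 1.2043e+5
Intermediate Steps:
296523/(356590/206207 + 358895/489634) = 296523/(248605249325/100965958238) = 296523*(100965958238/248605249325) = 29938728834606474/248605249325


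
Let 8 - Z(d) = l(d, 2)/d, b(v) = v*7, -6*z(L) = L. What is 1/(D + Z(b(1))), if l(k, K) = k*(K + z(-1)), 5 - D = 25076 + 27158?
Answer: -6/313339 ≈ -1.9149e-5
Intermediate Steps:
D = -52229 (D = 5 - (25076 + 27158) = 5 - 1*52234 = 5 - 52234 = -52229)
z(L) = -L/6
b(v) = 7*v
l(k, K) = k*(⅙ + K) (l(k, K) = k*(K - ⅙*(-1)) = k*(K + ⅙) = k*(⅙ + K))
Z(d) = 35/6 (Z(d) = 8 - d*(⅙ + 2)/d = 8 - d*(13/6)/d = 8 - 13*d/6/d = 8 - 1*13/6 = 8 - 13/6 = 35/6)
1/(D + Z(b(1))) = 1/(-52229 + 35/6) = 1/(-313339/6) = -6/313339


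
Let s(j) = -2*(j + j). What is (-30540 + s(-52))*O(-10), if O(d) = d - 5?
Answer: 454980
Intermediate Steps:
O(d) = -5 + d
s(j) = -4*j
(-30540 + s(-52))*O(-10) = (-30540 - 4*(-52))*(-5 - 10) = (-30540 + 208)*(-15) = -30332*(-15) = 454980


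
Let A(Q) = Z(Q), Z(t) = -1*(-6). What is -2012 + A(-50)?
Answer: -2006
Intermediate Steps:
Z(t) = 6
A(Q) = 6
-2012 + A(-50) = -2012 + 6 = -2006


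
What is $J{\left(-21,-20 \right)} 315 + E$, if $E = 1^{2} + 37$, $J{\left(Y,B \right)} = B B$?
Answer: $126038$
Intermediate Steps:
$J{\left(Y,B \right)} = B^{2}$
$E = 38$ ($E = 1 + 37 = 38$)
$J{\left(-21,-20 \right)} 315 + E = \left(-20\right)^{2} \cdot 315 + 38 = 400 \cdot 315 + 38 = 126000 + 38 = 126038$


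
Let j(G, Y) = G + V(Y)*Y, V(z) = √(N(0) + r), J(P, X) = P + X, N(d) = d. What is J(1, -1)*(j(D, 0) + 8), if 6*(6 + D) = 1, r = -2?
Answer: 0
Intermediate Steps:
D = -35/6 (D = -6 + (⅙)*1 = -6 + ⅙ = -35/6 ≈ -5.8333)
V(z) = I*√2 (V(z) = √(0 - 2) = √(-2) = I*√2)
j(G, Y) = G + I*Y*√2 (j(G, Y) = G + (I*√2)*Y = G + I*Y*√2)
J(1, -1)*(j(D, 0) + 8) = (1 - 1)*((-35/6 + I*0*√2) + 8) = 0*((-35/6 + 0) + 8) = 0*(-35/6 + 8) = 0*(13/6) = 0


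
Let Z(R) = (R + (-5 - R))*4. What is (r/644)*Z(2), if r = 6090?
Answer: -4350/23 ≈ -189.13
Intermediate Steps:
Z(R) = -20 (Z(R) = -5*4 = -20)
(r/644)*Z(2) = (6090/644)*(-20) = (6090*(1/644))*(-20) = (435/46)*(-20) = -4350/23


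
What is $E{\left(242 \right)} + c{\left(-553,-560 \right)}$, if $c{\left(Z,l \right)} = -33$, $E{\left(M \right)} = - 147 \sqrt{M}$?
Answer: $-33 - 1617 \sqrt{2} \approx -2319.8$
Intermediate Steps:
$E{\left(242 \right)} + c{\left(-553,-560 \right)} = - 147 \sqrt{242} - 33 = - 147 \cdot 11 \sqrt{2} - 33 = - 1617 \sqrt{2} - 33 = -33 - 1617 \sqrt{2}$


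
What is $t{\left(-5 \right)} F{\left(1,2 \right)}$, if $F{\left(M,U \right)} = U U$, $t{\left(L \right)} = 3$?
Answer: $12$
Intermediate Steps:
$F{\left(M,U \right)} = U^{2}$
$t{\left(-5 \right)} F{\left(1,2 \right)} = 3 \cdot 2^{2} = 3 \cdot 4 = 12$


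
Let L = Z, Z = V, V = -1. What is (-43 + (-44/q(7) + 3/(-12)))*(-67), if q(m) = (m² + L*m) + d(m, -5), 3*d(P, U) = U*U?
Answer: 1785617/604 ≈ 2956.3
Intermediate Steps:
d(P, U) = U²/3 (d(P, U) = (U*U)/3 = U²/3)
Z = -1
L = -1
q(m) = 25/3 + m² - m (q(m) = (m² - m) + (⅓)*(-5)² = (m² - m) + (⅓)*25 = (m² - m) + 25/3 = 25/3 + m² - m)
(-43 + (-44/q(7) + 3/(-12)))*(-67) = (-43 + (-44/(25/3 + 7² - 1*7) + 3/(-12)))*(-67) = (-43 + (-44/(25/3 + 49 - 7) + 3*(-1/12)))*(-67) = (-43 + (-44/151/3 - ¼))*(-67) = (-43 + (-44*3/151 - ¼))*(-67) = (-43 + (-132/151 - ¼))*(-67) = (-43 - 679/604)*(-67) = -26651/604*(-67) = 1785617/604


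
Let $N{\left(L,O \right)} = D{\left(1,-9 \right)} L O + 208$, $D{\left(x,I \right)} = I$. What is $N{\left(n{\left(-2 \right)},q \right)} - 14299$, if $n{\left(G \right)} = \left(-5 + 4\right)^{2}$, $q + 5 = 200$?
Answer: $-15846$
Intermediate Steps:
$q = 195$ ($q = -5 + 200 = 195$)
$n{\left(G \right)} = 1$ ($n{\left(G \right)} = \left(-1\right)^{2} = 1$)
$N{\left(L,O \right)} = 208 - 9 L O$ ($N{\left(L,O \right)} = - 9 L O + 208 = 208 - 9 L O$)
$N{\left(n{\left(-2 \right)},q \right)} - 14299 = \left(208 - 9 \cdot 195\right) - 14299 = \left(208 - 1755\right) - 14299 = -1547 - 14299 = -15846$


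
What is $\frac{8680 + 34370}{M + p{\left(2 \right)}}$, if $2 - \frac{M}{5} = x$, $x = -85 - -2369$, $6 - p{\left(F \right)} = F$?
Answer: $- \frac{7175}{1901} \approx -3.7743$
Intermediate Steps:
$p{\left(F \right)} = 6 - F$
$x = 2284$ ($x = -85 + 2369 = 2284$)
$M = -11410$ ($M = 10 - 11420 = -11410$)
$\frac{8680 + 34370}{M + p{\left(2 \right)}} = \frac{8680 + 34370}{-11410 + \left(6 - 2\right)} = \frac{43050}{-11410 + \left(6 - 2\right)} = \frac{43050}{-11410 + 4} = \frac{43050}{-11406} = 43050 \left(- \frac{1}{11406}\right) = - \frac{7175}{1901}$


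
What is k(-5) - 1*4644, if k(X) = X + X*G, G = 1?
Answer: -4654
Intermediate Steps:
k(X) = 2*X (k(X) = X + X*1 = X + X = 2*X)
k(-5) - 1*4644 = 2*(-5) - 1*4644 = -10 - 4644 = -4654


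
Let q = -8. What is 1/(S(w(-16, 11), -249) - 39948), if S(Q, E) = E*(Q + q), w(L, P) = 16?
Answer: -1/41940 ≈ -2.3844e-5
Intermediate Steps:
S(Q, E) = E*(-8 + Q) (S(Q, E) = E*(Q - 8) = E*(-8 + Q))
1/(S(w(-16, 11), -249) - 39948) = 1/(-249*(-8 + 16) - 39948) = 1/(-249*8 - 39948) = 1/(-1992 - 39948) = 1/(-41940) = -1/41940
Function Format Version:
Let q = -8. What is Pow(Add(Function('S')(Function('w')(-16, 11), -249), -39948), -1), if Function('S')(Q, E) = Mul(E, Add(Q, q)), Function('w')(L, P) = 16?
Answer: Rational(-1, 41940) ≈ -2.3844e-5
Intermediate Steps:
Function('S')(Q, E) = Mul(E, Add(-8, Q)) (Function('S')(Q, E) = Mul(E, Add(Q, -8)) = Mul(E, Add(-8, Q)))
Pow(Add(Function('S')(Function('w')(-16, 11), -249), -39948), -1) = Pow(Add(Mul(-249, Add(-8, 16)), -39948), -1) = Pow(Add(Mul(-249, 8), -39948), -1) = Pow(Add(-1992, -39948), -1) = Pow(-41940, -1) = Rational(-1, 41940)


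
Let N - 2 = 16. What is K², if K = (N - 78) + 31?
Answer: 841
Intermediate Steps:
N = 18 (N = 2 + 16 = 18)
K = -29 (K = (18 - 78) + 31 = -60 + 31 = -29)
K² = (-29)² = 841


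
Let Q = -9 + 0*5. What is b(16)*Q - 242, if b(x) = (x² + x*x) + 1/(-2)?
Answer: -9691/2 ≈ -4845.5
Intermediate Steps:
b(x) = -½ + 2*x² (b(x) = (x² + x²) - ½ = 2*x² - ½ = -½ + 2*x²)
Q = -9 (Q = -9 + 0 = -9)
b(16)*Q - 242 = (-½ + 2*16²)*(-9) - 242 = (-½ + 2*256)*(-9) - 242 = (-½ + 512)*(-9) - 242 = (1023/2)*(-9) - 242 = -9207/2 - 242 = -9691/2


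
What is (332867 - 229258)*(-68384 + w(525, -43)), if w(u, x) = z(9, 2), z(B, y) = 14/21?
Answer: -21255386350/3 ≈ -7.0851e+9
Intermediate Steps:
z(B, y) = ⅔ (z(B, y) = 14*(1/21) = ⅔)
w(u, x) = ⅔
(332867 - 229258)*(-68384 + w(525, -43)) = (332867 - 229258)*(-68384 + ⅔) = 103609*(-205150/3) = -21255386350/3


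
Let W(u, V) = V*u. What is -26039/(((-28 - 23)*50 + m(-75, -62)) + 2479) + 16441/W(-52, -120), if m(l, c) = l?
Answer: 82441873/455520 ≈ 180.98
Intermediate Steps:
-26039/(((-28 - 23)*50 + m(-75, -62)) + 2479) + 16441/W(-52, -120) = -26039/(((-28 - 23)*50 - 75) + 2479) + 16441/((-120*(-52))) = -26039/((-51*50 - 75) + 2479) + 16441/6240 = -26039/((-2550 - 75) + 2479) + 16441*(1/6240) = -26039/(-2625 + 2479) + 16441/6240 = -26039/(-146) + 16441/6240 = -26039*(-1/146) + 16441/6240 = 26039/146 + 16441/6240 = 82441873/455520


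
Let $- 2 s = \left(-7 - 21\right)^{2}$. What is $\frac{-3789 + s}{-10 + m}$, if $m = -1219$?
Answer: $\frac{4181}{1229} \approx 3.402$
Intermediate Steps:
$s = -392$ ($s = - \frac{\left(-7 - 21\right)^{2}}{2} = - \frac{\left(-28\right)^{2}}{2} = \left(- \frac{1}{2}\right) 784 = -392$)
$\frac{-3789 + s}{-10 + m} = \frac{-3789 - 392}{-10 - 1219} = - \frac{4181}{-1229} = \left(-4181\right) \left(- \frac{1}{1229}\right) = \frac{4181}{1229}$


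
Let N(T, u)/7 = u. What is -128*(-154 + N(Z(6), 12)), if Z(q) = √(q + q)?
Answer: 8960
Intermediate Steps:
Z(q) = √2*√q (Z(q) = √(2*q) = √2*√q)
N(T, u) = 7*u
-128*(-154 + N(Z(6), 12)) = -128*(-154 + 7*12) = -128*(-154 + 84) = -128*(-70) = 8960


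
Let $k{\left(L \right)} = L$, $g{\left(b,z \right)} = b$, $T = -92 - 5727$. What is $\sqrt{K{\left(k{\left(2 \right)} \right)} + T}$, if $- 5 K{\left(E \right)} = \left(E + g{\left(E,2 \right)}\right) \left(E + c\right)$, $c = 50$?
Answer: $\frac{i \sqrt{146515}}{5} \approx 76.555 i$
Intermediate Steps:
$T = -5819$ ($T = -92 - 5727 = -5819$)
$K{\left(E \right)} = - \frac{2 E \left(50 + E\right)}{5}$ ($K{\left(E \right)} = - \frac{\left(E + E\right) \left(E + 50\right)}{5} = - \frac{2 E \left(50 + E\right)}{5}$)
$\sqrt{K{\left(k{\left(2 \right)} \right)} + T} = \sqrt{\frac{2}{5} \cdot 2 \left(-50 - 2\right) - 5819} = \sqrt{\frac{2}{5} \cdot 2 \left(-52\right) - 5819} = \sqrt{- \frac{208}{5} - 5819} = \sqrt{- \frac{29303}{5}} = \frac{i \sqrt{146515}}{5}$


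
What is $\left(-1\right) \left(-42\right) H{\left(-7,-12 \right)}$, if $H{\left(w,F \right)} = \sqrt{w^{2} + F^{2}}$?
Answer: $42 \sqrt{193} \approx 583.48$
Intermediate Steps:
$H{\left(w,F \right)} = \sqrt{F^{2} + w^{2}}$
$\left(-1\right) \left(-42\right) H{\left(-7,-12 \right)} = \left(-1\right) \left(-42\right) \sqrt{\left(-12\right)^{2} + \left(-7\right)^{2}} = 42 \sqrt{144 + 49} = 42 \sqrt{193}$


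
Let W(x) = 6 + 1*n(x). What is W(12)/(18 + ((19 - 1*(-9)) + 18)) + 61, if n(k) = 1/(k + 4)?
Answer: 62561/1024 ≈ 61.095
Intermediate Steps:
n(k) = 1/(4 + k)
W(x) = 6 + 1/(4 + x)
W(12)/(18 + ((19 - 1*(-9)) + 18)) + 61 = ((25 + 6*12)/(4 + 12))/(18 + ((19 - 1*(-9)) + 18)) + 61 = ((25 + 72)/16)/(18 + ((19 + 9) + 18)) + 61 = ((1/16)*97)/(18 + (28 + 18)) + 61 = (97/16)/(18 + 46) + 61 = (97/16)/64 + 61 = (1/64)*(97/16) + 61 = 97/1024 + 61 = 62561/1024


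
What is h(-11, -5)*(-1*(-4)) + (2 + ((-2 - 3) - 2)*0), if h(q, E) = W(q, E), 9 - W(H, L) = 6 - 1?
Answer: 18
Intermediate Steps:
W(H, L) = 4 (W(H, L) = 9 - (6 - 1) = 9 - 1*5 = 9 - 5 = 4)
h(q, E) = 4
h(-11, -5)*(-1*(-4)) + (2 + ((-2 - 3) - 2)*0) = 4*(-1*(-4)) + (2 + ((-2 - 3) - 2)*0) = 4*4 + (2 + (-5 - 2)*0) = 16 + (2 - 7*0) = 16 + (2 + 0) = 16 + 2 = 18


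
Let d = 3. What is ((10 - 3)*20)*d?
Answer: 420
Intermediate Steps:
((10 - 3)*20)*d = ((10 - 3)*20)*3 = (7*20)*3 = 140*3 = 420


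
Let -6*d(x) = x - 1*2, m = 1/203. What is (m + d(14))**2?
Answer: 164025/41209 ≈ 3.9803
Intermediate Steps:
m = 1/203 ≈ 0.0049261
d(x) = 1/3 - x/6 (d(x) = -(x - 1*2)/6 = -(x - 2)/6 = -(-2 + x)/6 = 1/3 - x/6)
(m + d(14))**2 = (1/203 + (1/3 - 1/6*14))**2 = (1/203 + (1/3 - 7/3))**2 = (1/203 - 2)**2 = (-405/203)**2 = 164025/41209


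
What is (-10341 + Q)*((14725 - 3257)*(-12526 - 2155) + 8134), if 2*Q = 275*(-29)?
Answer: 2412254185059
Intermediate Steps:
Q = -7975/2 (Q = (275*(-29))/2 = (1/2)*(-7975) = -7975/2 ≈ -3987.5)
(-10341 + Q)*((14725 - 3257)*(-12526 - 2155) + 8134) = (-10341 - 7975/2)*((14725 - 3257)*(-12526 - 2155) + 8134) = -28657*(11468*(-14681) + 8134)/2 = -28657*(-168361708 + 8134)/2 = -28657/2*(-168353574) = 2412254185059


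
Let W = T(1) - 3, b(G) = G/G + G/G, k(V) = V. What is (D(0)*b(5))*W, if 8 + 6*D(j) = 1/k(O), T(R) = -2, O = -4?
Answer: 55/4 ≈ 13.750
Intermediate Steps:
b(G) = 2 (b(G) = 1 + 1 = 2)
D(j) = -11/8 (D(j) = -4/3 + (⅙)/(-4) = -4/3 + (⅙)*(-¼) = -4/3 - 1/24 = -11/8)
W = -5 (W = -2 - 3 = -5)
(D(0)*b(5))*W = -11/8*2*(-5) = -11/4*(-5) = 55/4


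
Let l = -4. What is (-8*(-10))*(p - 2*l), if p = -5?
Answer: 240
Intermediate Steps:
(-8*(-10))*(p - 2*l) = (-8*(-10))*(-5 - 2*(-4)) = 80*(-5 + 8) = 80*3 = 240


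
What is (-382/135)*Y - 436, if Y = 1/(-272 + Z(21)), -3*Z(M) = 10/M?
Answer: -56066083/128595 ≈ -435.99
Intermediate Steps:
Z(M) = -10/(3*M)
Y = -63/17146 (Y = 1/(-272 - 10/3/21) = 1/(-272 - 10/3*1/21) = 1/(-272 - 10/63) = 1/(-17146/63) = -63/17146 ≈ -0.0036743)
(-382/135)*Y - 436 = -382/135*(-63/17146) - 436 = 1337/128595 - 436 = -56066083/128595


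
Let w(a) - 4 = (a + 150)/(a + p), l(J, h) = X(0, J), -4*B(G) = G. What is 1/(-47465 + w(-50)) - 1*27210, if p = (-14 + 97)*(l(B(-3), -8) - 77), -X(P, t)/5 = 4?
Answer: -10461746003911/384481661 ≈ -27210.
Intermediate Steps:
X(P, t) = -20 (X(P, t) = -5*4 = -20)
B(G) = -G/4
l(J, h) = -20
p = -8051 (p = (-14 + 97)*(-20 - 77) = 83*(-97) = -8051)
w(a) = 4 + (150 + a)/(-8051 + a) (w(a) = 4 + (a + 150)/(a - 8051) = 4 + (150 + a)/(-8051 + a))
1/(-47465 + w(-50)) - 1*27210 = 1/(-47465 + (-32054 + 5*(-50))/(-8051 - 50)) - 1*27210 = 1/(-47465 + (-32054 - 250)/(-8101)) - 27210 = 1/(-47465 - 1/8101*(-32304)) - 27210 = 1/(-47465 + 32304/8101) - 27210 = 1/(-384481661/8101) - 27210 = -8101/384481661 - 27210 = -10461746003911/384481661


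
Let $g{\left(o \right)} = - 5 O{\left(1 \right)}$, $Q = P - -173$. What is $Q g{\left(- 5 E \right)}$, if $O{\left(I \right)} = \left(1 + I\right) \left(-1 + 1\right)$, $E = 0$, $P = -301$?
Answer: $0$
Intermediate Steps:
$Q = -128$ ($Q = -301 - -173 = -301 + 173 = -128$)
$O{\left(I \right)} = 0$ ($O{\left(I \right)} = \left(1 + I\right) 0 = 0$)
$g{\left(o \right)} = 0$ ($g{\left(o \right)} = \left(-5\right) 0 = 0$)
$Q g{\left(- 5 E \right)} = \left(-128\right) 0 = 0$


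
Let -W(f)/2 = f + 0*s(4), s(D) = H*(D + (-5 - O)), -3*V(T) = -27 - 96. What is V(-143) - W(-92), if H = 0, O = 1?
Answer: -143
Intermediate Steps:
V(T) = 41 (V(T) = -(-27 - 96)/3 = -⅓*(-123) = 41)
s(D) = 0 (s(D) = 0*(D + (-5 - 1*1)) = 0*(D + (-5 - 1)) = 0*(D - 6) = 0*(-6 + D) = 0)
W(f) = -2*f (W(f) = -2*(f + 0*0) = -2*(f + 0) = -2*f)
V(-143) - W(-92) = 41 - (-2)*(-92) = 41 - 1*184 = 41 - 184 = -143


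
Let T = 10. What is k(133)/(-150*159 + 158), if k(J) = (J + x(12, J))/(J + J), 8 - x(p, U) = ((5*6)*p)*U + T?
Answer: 47749/6302072 ≈ 0.0075767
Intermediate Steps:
x(p, U) = -2 - 30*U*p (x(p, U) = 8 - (((5*6)*p)*U + 10) = 8 - ((30*p)*U + 10) = 8 - (30*U*p + 10) = 8 - (10 + 30*U*p) = 8 + (-10 - 30*U*p) = -2 - 30*U*p)
k(J) = (-2 - 359*J)/(2*J) (k(J) = (J + (-2 - 30*J*12))/(J + J) = (J + (-2 - 360*J))/((2*J)) = (-2 - 359*J)*(1/(2*J)) = (-2 - 359*J)/(2*J))
k(133)/(-150*159 + 158) = (-359/2 - 1/133)/(-150*159 + 158) = (-359/2 - 1*1/133)/(-23850 + 158) = (-359/2 - 1/133)/(-23692) = -47749/266*(-1/23692) = 47749/6302072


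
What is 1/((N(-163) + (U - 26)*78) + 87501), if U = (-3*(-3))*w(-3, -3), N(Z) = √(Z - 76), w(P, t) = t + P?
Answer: 81261/6603350360 - I*√239/6603350360 ≈ 1.2306e-5 - 2.3412e-9*I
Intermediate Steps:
w(P, t) = P + t
N(Z) = √(-76 + Z)
U = -54 (U = (-3*(-3))*(-3 - 3) = 9*(-6) = -54)
1/((N(-163) + (U - 26)*78) + 87501) = 1/((√(-76 - 163) + (-54 - 26)*78) + 87501) = 1/((√(-239) - 80*78) + 87501) = 1/((I*√239 - 6240) + 87501) = 1/((-6240 + I*√239) + 87501) = 1/(81261 + I*√239)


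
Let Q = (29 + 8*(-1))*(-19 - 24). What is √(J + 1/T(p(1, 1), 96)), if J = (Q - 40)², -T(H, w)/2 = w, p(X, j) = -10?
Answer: √512207421/24 ≈ 943.00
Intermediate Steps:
T(H, w) = -2*w
Q = -903 (Q = (29 - 8)*(-43) = 21*(-43) = -903)
J = 889249 (J = (-903 - 40)² = (-943)² = 889249)
√(J + 1/T(p(1, 1), 96)) = √(889249 + 1/(-2*96)) = √(889249 + 1/(-192)) = √(889249 - 1/192) = √(170735807/192) = √512207421/24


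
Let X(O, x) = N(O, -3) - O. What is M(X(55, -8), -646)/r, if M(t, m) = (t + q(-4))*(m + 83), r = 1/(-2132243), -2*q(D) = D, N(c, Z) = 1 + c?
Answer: 3601358427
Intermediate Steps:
q(D) = -D/2
r = -1/2132243 ≈ -4.6899e-7
X(O, x) = 1 (X(O, x) = (1 + O) - O = 1)
M(t, m) = (2 + t)*(83 + m) (M(t, m) = (t - 1/2*(-4))*(m + 83) = (t + 2)*(83 + m) = (2 + t)*(83 + m))
M(X(55, -8), -646)/r = (166 + 2*(-646) + 83*1 - 646*1)/(-1/2132243) = (166 - 1292 + 83 - 646)*(-2132243) = -1689*(-2132243) = 3601358427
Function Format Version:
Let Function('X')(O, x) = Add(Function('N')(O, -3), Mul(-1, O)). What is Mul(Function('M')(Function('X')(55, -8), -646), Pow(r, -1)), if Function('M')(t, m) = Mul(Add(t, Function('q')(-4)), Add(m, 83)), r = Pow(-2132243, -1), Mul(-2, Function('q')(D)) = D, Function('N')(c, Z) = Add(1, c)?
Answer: 3601358427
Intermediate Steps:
Function('q')(D) = Mul(Rational(-1, 2), D)
r = Rational(-1, 2132243) ≈ -4.6899e-7
Function('X')(O, x) = 1 (Function('X')(O, x) = Add(Add(1, O), Mul(-1, O)) = 1)
Function('M')(t, m) = Mul(Add(2, t), Add(83, m)) (Function('M')(t, m) = Mul(Add(t, Mul(Rational(-1, 2), -4)), Add(m, 83)) = Mul(Add(t, 2), Add(83, m)) = Mul(Add(2, t), Add(83, m)))
Mul(Function('M')(Function('X')(55, -8), -646), Pow(r, -1)) = Mul(Add(166, Mul(2, -646), Mul(83, 1), Mul(-646, 1)), Pow(Rational(-1, 2132243), -1)) = Mul(Add(166, -1292, 83, -646), -2132243) = Mul(-1689, -2132243) = 3601358427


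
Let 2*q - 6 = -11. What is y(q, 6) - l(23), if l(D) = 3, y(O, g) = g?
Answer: 3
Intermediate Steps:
q = -5/2 (q = 3 + (½)*(-11) = 3 - 11/2 = -5/2 ≈ -2.5000)
y(q, 6) - l(23) = 6 - 1*3 = 6 - 3 = 3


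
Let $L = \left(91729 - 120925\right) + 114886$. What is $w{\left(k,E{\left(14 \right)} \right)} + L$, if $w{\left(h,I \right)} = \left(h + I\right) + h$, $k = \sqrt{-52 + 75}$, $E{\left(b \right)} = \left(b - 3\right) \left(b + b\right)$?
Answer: $85998 + 2 \sqrt{23} \approx 86008.0$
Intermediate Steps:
$E{\left(b \right)} = 2 b \left(-3 + b\right)$ ($E{\left(b \right)} = \left(-3 + b\right) 2 b = 2 b \left(-3 + b\right)$)
$k = \sqrt{23} \approx 4.7958$
$L = 85690$ ($L = -29196 + 114886 = 85690$)
$w{\left(h,I \right)} = I + 2 h$ ($w{\left(h,I \right)} = \left(I + h\right) + h = I + 2 h$)
$w{\left(k,E{\left(14 \right)} \right)} + L = \left(2 \cdot 14 \left(-3 + 14\right) + 2 \sqrt{23}\right) + 85690 = \left(2 \cdot 14 \cdot 11 + 2 \sqrt{23}\right) + 85690 = \left(308 + 2 \sqrt{23}\right) + 85690 = 85998 + 2 \sqrt{23}$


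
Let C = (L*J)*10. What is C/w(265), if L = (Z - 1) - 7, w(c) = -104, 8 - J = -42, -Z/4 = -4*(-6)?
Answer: 500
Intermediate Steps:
Z = -96 (Z = -(-16)*(-6) = -4*24 = -96)
J = 50 (J = 8 - 1*(-42) = 8 + 42 = 50)
L = -104 (L = (-96 - 1) - 7 = -97 - 7 = -104)
C = -52000 (C = -104*50*10 = -5200*10 = -52000)
C/w(265) = -52000/(-104) = -52000*(-1/104) = 500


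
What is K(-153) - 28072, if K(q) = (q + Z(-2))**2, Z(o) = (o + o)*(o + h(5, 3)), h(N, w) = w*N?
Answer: 13953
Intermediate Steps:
h(N, w) = N*w
Z(o) = 2*o*(15 + o) (Z(o) = (o + o)*(o + 5*3) = (2*o)*(o + 15) = (2*o)*(15 + o) = 2*o*(15 + o))
K(q) = (-52 + q)**2 (K(q) = (q + 2*(-2)*(15 - 2))**2 = (q + 2*(-2)*13)**2 = (q - 52)**2 = (-52 + q)**2)
K(-153) - 28072 = (-52 - 153)**2 - 28072 = (-205)**2 - 28072 = 42025 - 28072 = 13953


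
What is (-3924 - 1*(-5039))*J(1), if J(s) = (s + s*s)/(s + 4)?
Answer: 446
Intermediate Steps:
J(s) = (s + s**2)/(4 + s)
(-3924 - 1*(-5039))*J(1) = (-3924 - 1*(-5039))*(1*(1 + 1)/(4 + 1)) = (-3924 + 5039)*(1*2/5) = 1115*(1*(1/5)*2) = 1115*(2/5) = 446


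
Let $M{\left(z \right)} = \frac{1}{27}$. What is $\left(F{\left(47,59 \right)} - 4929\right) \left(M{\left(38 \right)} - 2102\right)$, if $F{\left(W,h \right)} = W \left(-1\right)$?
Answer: $\frac{282402928}{27} \approx 1.0459 \cdot 10^{7}$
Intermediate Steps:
$F{\left(W,h \right)} = - W$
$M{\left(z \right)} = \frac{1}{27}$
$\left(F{\left(47,59 \right)} - 4929\right) \left(M{\left(38 \right)} - 2102\right) = \left(\left(-1\right) 47 - 4929\right) \left(\frac{1}{27} - 2102\right) = \left(-47 - 4929\right) \left(- \frac{56753}{27}\right) = \left(-4976\right) \left(- \frac{56753}{27}\right) = \frac{282402928}{27}$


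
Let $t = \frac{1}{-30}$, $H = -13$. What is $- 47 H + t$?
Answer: $\frac{18329}{30} \approx 610.97$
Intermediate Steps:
$t = - \frac{1}{30} \approx -0.033333$
$- 47 H + t = \left(-47\right) \left(-13\right) - \frac{1}{30} = 611 - \frac{1}{30} = \frac{18329}{30}$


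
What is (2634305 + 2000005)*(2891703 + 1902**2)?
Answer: 30166146523170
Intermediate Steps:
(2634305 + 2000005)*(2891703 + 1902**2) = 4634310*(2891703 + 3617604) = 4634310*6509307 = 30166146523170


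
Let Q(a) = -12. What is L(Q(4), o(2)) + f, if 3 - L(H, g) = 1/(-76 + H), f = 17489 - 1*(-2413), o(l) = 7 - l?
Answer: 1751641/88 ≈ 19905.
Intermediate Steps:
f = 19902 (f = 17489 + 2413 = 19902)
L(H, g) = 3 - 1/(-76 + H)
L(Q(4), o(2)) + f = (-229 + 3*(-12))/(-76 - 12) + 19902 = (-229 - 36)/(-88) + 19902 = -1/88*(-265) + 19902 = 265/88 + 19902 = 1751641/88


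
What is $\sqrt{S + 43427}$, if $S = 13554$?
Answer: $\sqrt{56981} \approx 238.71$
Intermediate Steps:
$\sqrt{S + 43427} = \sqrt{13554 + 43427} = \sqrt{56981}$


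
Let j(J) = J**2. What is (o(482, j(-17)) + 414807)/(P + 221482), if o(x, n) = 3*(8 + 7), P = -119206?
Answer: 34571/8523 ≈ 4.0562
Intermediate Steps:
o(x, n) = 45 (o(x, n) = 3*15 = 45)
(o(482, j(-17)) + 414807)/(P + 221482) = (45 + 414807)/(-119206 + 221482) = 414852/102276 = 414852*(1/102276) = 34571/8523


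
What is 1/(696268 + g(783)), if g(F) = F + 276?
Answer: 1/697327 ≈ 1.4340e-6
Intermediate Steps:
g(F) = 276 + F
1/(696268 + g(783)) = 1/(696268 + (276 + 783)) = 1/(696268 + 1059) = 1/697327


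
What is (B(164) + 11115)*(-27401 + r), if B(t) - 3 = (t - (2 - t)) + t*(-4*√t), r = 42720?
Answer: 175310636 - 20098528*√41 ≈ 4.6617e+7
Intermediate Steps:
B(t) = 1 - 4*t^(3/2) + 2*t (B(t) = 3 + ((t - (2 - t)) + t*(-4*√t)) = 3 + ((t + (-2 + t)) - 4*t^(3/2)) = 3 + ((-2 + 2*t) - 4*t^(3/2)) = 3 + (-2 - 4*t^(3/2) + 2*t) = 1 - 4*t^(3/2) + 2*t)
(B(164) + 11115)*(-27401 + r) = ((1 - 1312*√41 + 2*164) + 11115)*(-27401 + 42720) = ((1 - 1312*√41 + 328) + 11115)*15319 = ((329 - 1312*√41) + 11115)*15319 = (11444 - 1312*√41)*15319 = 175310636 - 20098528*√41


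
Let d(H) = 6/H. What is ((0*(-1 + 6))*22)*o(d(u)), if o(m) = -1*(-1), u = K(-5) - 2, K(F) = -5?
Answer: 0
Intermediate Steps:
u = -7 (u = -5 - 2 = -7)
o(m) = 1
((0*(-1 + 6))*22)*o(d(u)) = ((0*(-1 + 6))*22)*1 = ((0*5)*22)*1 = (0*22)*1 = 0*1 = 0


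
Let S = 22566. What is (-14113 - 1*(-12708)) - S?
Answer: -23971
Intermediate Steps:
(-14113 - 1*(-12708)) - S = (-14113 - 1*(-12708)) - 1*22566 = (-14113 + 12708) - 22566 = -1405 - 22566 = -23971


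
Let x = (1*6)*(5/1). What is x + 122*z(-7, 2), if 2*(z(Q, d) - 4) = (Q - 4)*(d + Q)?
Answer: 3873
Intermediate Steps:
z(Q, d) = 4 + (-4 + Q)*(Q + d)/2 (z(Q, d) = 4 + ((Q - 4)*(d + Q))/2 = 4 + ((-4 + Q)*(Q + d))/2 = 4 + (-4 + Q)*(Q + d)/2)
x = 30 (x = 6*(5*1) = 6*5 = 30)
x + 122*z(-7, 2) = 30 + 122*(4 + (½)*(-7)² - 2*(-7) - 2*2 + (½)*(-7)*2) = 30 + 122*(4 + (½)*49 + 14 - 4 - 7) = 30 + 122*(4 + 49/2 + 14 - 4 - 7) = 30 + 122*(63/2) = 30 + 3843 = 3873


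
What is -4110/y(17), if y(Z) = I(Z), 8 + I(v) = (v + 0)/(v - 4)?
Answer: 17810/29 ≈ 614.14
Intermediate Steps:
I(v) = -8 + v/(-4 + v) (I(v) = -8 + (v + 0)/(v - 4) = -8 + v/(-4 + v))
y(Z) = (32 - 7*Z)/(-4 + Z)
-4110/y(17) = -4110*(-4 + 17)/(32 - 7*17) = -4110*13/(32 - 119) = -4110/((1/13)*(-87)) = -4110/(-87/13) = -4110*(-13/87) = 17810/29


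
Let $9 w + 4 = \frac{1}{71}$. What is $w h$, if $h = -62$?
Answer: $\frac{17546}{639} \approx 27.459$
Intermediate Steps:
$w = - \frac{283}{639}$ ($w = - \frac{4}{9} + \frac{1}{9 \cdot 71} = - \frac{4}{9} + \frac{1}{9} \cdot \frac{1}{71} = - \frac{4}{9} + \frac{1}{639} = - \frac{283}{639} \approx -0.44288$)
$w h = \left(- \frac{283}{639}\right) \left(-62\right) = \frac{17546}{639}$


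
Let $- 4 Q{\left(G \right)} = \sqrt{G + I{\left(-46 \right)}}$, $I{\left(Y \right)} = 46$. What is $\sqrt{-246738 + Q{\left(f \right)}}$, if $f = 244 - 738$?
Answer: $\sqrt{-246738 - 2 i \sqrt{7}} \approx 0.005 - 496.73 i$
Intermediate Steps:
$f = -494$
$Q{\left(G \right)} = - \frac{\sqrt{46 + G}}{4}$ ($Q{\left(G \right)} = - \frac{\sqrt{G + 46}}{4} = - \frac{\sqrt{46 + G}}{4}$)
$\sqrt{-246738 + Q{\left(f \right)}} = \sqrt{-246738 - \frac{\sqrt{46 - 494}}{4}} = \sqrt{-246738 - \frac{\sqrt{-448}}{4}} = \sqrt{-246738 - \frac{8 i \sqrt{7}}{4}} = \sqrt{-246738 - 2 i \sqrt{7}}$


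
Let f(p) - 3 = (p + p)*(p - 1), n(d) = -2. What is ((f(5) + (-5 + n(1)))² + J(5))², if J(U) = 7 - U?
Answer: 1684804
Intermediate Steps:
f(p) = 3 + 2*p*(-1 + p) (f(p) = 3 + (p + p)*(p - 1) = 3 + (2*p)*(-1 + p) = 3 + 2*p*(-1 + p))
((f(5) + (-5 + n(1)))² + J(5))² = (((3 - 2*5 + 2*5²) + (-5 - 2))² + (7 - 1*5))² = (((3 - 10 + 2*25) - 7)² + (7 - 5))² = (((3 - 10 + 50) - 7)² + 2)² = ((43 - 7)² + 2)² = (36² + 2)² = (1296 + 2)² = 1298² = 1684804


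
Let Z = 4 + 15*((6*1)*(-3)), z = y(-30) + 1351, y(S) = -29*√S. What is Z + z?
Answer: 1085 - 29*I*√30 ≈ 1085.0 - 158.84*I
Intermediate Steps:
z = 1351 - 29*I*√30 (z = -29*I*√30 + 1351 = 1351 - 29*I*√30 ≈ 1351.0 - 158.84*I)
Z = -266 (Z = 4 + 15*(6*(-3)) = 4 + 15*(-18) = 4 - 270 = -266)
Z + z = -266 + (1351 - 29*I*√30) = 1085 - 29*I*√30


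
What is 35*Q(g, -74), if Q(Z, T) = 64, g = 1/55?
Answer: 2240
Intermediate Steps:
g = 1/55 ≈ 0.018182
35*Q(g, -74) = 35*64 = 2240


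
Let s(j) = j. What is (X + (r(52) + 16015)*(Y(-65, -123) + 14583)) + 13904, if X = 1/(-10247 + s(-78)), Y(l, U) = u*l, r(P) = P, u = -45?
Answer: 2904576755499/10325 ≈ 2.8131e+8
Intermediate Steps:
Y(l, U) = -45*l
X = -1/10325 (X = 1/(-10247 - 78) = 1/(-10325) = -1/10325 ≈ -9.6852e-5)
(X + (r(52) + 16015)*(Y(-65, -123) + 14583)) + 13904 = (-1/10325 + (52 + 16015)*(-45*(-65) + 14583)) + 13904 = (-1/10325 + 16067*(2925 + 14583)) + 13904 = (-1/10325 + 16067*17508) + 13904 = (-1/10325 + 281301036) + 13904 = 2904433196699/10325 + 13904 = 2904576755499/10325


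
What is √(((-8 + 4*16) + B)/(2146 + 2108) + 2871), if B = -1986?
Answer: 2*√3246680451/2127 ≈ 53.577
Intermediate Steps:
√(((-8 + 4*16) + B)/(2146 + 2108) + 2871) = √(((-8 + 4*16) - 1986)/(2146 + 2108) + 2871) = √(((-8 + 64) - 1986)/4254 + 2871) = √((56 - 1986)*(1/4254) + 2871) = √(-1930*1/4254 + 2871) = √(-965/2127 + 2871) = √(6105652/2127) = 2*√3246680451/2127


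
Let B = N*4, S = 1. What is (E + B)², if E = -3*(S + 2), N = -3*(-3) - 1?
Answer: 529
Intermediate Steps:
N = 8 (N = 9 - 1 = 8)
B = 32 (B = 8*4 = 32)
E = -9 (E = -3*(1 + 2) = -3*3 = -9)
(E + B)² = (-9 + 32)² = 23² = 529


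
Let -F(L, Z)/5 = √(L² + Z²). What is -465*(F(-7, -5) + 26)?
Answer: -12090 + 2325*√74 ≈ 7910.4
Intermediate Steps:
F(L, Z) = -5*√(L² + Z²)
-465*(F(-7, -5) + 26) = -465*(-5*√((-7)² + (-5)²) + 26) = -465*(-5*√(49 + 25) + 26) = -465*(-5*√74 + 26) = -465*(26 - 5*√74) = -12090 + 2325*√74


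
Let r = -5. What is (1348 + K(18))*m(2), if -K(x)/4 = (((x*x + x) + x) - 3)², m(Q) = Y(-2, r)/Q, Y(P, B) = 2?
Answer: -508448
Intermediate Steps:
m(Q) = 2/Q
K(x) = -4*(-3 + x² + 2*x)² (K(x) = -4*(((x*x + x) + x) - 3)² = -4*(((x² + x) + x) - 3)² = -4*(((x + x²) + x) - 3)² = -4*((x² + 2*x) - 3)² = -4*(-3 + x² + 2*x)²)
(1348 + K(18))*m(2) = (1348 - 4*(-3 + 18² + 2*18)²)*(2/2) = (1348 - 4*(-3 + 324 + 36)²)*(2*(½)) = (1348 - 4*357²)*1 = (1348 - 4*127449)*1 = (1348 - 509796)*1 = -508448*1 = -508448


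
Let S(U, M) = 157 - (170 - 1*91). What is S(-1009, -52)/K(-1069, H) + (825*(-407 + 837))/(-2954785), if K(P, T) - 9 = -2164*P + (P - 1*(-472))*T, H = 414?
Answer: -146548454004/1221015851819 ≈ -0.12002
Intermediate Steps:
S(U, M) = 78 (S(U, M) = 157 - (170 - 91) = 157 - 1*79 = 157 - 79 = 78)
K(P, T) = 9 - 2164*P + T*(472 + P) (K(P, T) = 9 + (-2164*P + (P - 1*(-472))*T) = 9 + (-2164*P + (P + 472)*T) = 9 + (-2164*P + (472 + P)*T) = 9 + (-2164*P + T*(472 + P)) = 9 - 2164*P + T*(472 + P))
S(-1009, -52)/K(-1069, H) + (825*(-407 + 837))/(-2954785) = 78/(9 - 2164*(-1069) + 472*414 - 1069*414) + (825*(-407 + 837))/(-2954785) = 78/(9 + 2313316 + 195408 - 442566) + (825*430)*(-1/2954785) = 78/2066167 + 354750*(-1/2954785) = 78*(1/2066167) - 70950/590957 = 78/2066167 - 70950/590957 = -146548454004/1221015851819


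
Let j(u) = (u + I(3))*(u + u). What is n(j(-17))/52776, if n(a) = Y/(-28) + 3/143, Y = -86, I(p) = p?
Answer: 6191/105657552 ≈ 5.8595e-5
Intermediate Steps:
j(u) = 2*u*(3 + u) (j(u) = (u + 3)*(u + u) = (3 + u)*(2*u) = 2*u*(3 + u))
n(a) = 6191/2002 (n(a) = -86/(-28) + 3/143 = -86*(-1/28) + 3*(1/143) = 43/14 + 3/143 = 6191/2002)
n(j(-17))/52776 = (6191/2002)/52776 = (6191/2002)*(1/52776) = 6191/105657552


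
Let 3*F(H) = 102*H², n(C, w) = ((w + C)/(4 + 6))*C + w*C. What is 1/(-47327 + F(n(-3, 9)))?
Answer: -25/478151 ≈ -5.2285e-5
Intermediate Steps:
n(C, w) = C*w + C*(C/10 + w/10) (n(C, w) = ((C + w)/10)*C + C*w = ((C + w)*(⅒))*C + C*w = (C/10 + w/10)*C + C*w = C*(C/10 + w/10) + C*w = C*w + C*(C/10 + w/10))
F(H) = 34*H² (F(H) = (102*H²)/3 = 34*H²)
1/(-47327 + F(n(-3, 9))) = 1/(-47327 + 34*((⅒)*(-3)*(-3 + 11*9))²) = 1/(-47327 + 34*((⅒)*(-3)*(-3 + 99))²) = 1/(-47327 + 34*((⅒)*(-3)*96)²) = 1/(-47327 + 34*(-144/5)²) = 1/(-47327 + 34*(20736/25)) = 1/(-47327 + 705024/25) = 1/(-478151/25) = -25/478151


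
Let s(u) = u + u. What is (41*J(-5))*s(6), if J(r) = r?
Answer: -2460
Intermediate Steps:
s(u) = 2*u
(41*J(-5))*s(6) = (41*(-5))*(2*6) = -205*12 = -2460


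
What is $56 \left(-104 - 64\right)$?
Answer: $-9408$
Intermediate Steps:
$56 \left(-104 - 64\right) = 56 \left(-168\right) = -9408$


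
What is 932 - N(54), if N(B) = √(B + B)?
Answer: 932 - 6*√3 ≈ 921.61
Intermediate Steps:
N(B) = √2*√B (N(B) = √(2*B) = √2*√B)
932 - N(54) = 932 - √2*√54 = 932 - √2*3*√6 = 932 - 6*√3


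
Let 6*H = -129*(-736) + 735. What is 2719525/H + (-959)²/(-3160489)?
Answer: 17160726309317/100797475677 ≈ 170.25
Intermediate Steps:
H = 31893/2 (H = (-129*(-736) + 735)/6 = (94944 + 735)/6 = (⅙)*95679 = 31893/2 ≈ 15947.)
2719525/H + (-959)²/(-3160489) = 2719525/(31893/2) + (-959)²/(-3160489) = 2719525*(2/31893) + 919681*(-1/3160489) = 5439050/31893 - 919681/3160489 = 17160726309317/100797475677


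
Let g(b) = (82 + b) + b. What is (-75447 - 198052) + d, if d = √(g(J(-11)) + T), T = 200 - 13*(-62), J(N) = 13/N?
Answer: -273499 + √131362/11 ≈ -2.7347e+5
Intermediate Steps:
g(b) = 82 + 2*b
T = 1006 (T = 200 + 806 = 1006)
d = √131362/11 (d = √((82 + 2*(13/(-11))) + 1006) = √((82 + 2*(13*(-1/11))) + 1006) = √((82 + 2*(-13/11)) + 1006) = √((82 - 26/11) + 1006) = √(876/11 + 1006) = √(11942/11) = √131362/11 ≈ 32.949)
(-75447 - 198052) + d = (-75447 - 198052) + √131362/11 = -273499 + √131362/11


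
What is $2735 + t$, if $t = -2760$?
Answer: $-25$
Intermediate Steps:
$2735 + t = 2735 - 2760 = -25$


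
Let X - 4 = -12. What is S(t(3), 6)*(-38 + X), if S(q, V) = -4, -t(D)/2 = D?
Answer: 184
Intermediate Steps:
X = -8 (X = 4 - 12 = -8)
t(D) = -2*D
S(t(3), 6)*(-38 + X) = -4*(-38 - 8) = -4*(-46) = 184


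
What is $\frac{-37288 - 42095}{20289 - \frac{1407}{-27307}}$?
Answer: $- \frac{103224361}{26382530} \approx -3.9126$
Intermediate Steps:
$\frac{-37288 - 42095}{20289 - \frac{1407}{-27307}} = - \frac{79383}{20289 - - \frac{201}{3901}} = - \frac{79383}{20289 + \frac{201}{3901}} = - \frac{79383}{\frac{79147590}{3901}} = \left(-79383\right) \frac{3901}{79147590} = - \frac{103224361}{26382530}$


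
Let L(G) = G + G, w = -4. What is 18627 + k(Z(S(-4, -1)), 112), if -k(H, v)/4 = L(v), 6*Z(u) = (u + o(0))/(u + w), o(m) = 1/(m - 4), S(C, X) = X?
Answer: 17731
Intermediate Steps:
o(m) = 1/(-4 + m)
L(G) = 2*G
Z(u) = (-¼ + u)/(6*(-4 + u)) (Z(u) = ((u + 1/(-4 + 0))/(u - 4))/6 = ((u + 1/(-4))/(-4 + u))/6 = ((u - ¼)/(-4 + u))/6 = ((-¼ + u)/(-4 + u))/6 = (-¼ + u)/(6*(-4 + u)))
k(H, v) = -8*v
18627 + k(Z(S(-4, -1)), 112) = 18627 - 8*112 = 18627 - 896 = 17731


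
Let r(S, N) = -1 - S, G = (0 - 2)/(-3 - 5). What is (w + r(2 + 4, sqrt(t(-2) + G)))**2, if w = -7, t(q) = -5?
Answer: 196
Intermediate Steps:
G = 1/4 (G = -2/(-8) = -2*(-1/8) = 1/4 ≈ 0.25000)
(w + r(2 + 4, sqrt(t(-2) + G)))**2 = (-7 + (-1 - (2 + 4)))**2 = (-7 + (-1 - 1*6))**2 = (-7 + (-1 - 6))**2 = (-7 - 7)**2 = (-14)**2 = 196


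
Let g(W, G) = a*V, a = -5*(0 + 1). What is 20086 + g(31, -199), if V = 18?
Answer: 19996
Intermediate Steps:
a = -5 (a = -5*1 = -5)
g(W, G) = -90 (g(W, G) = -5*18 = -90)
20086 + g(31, -199) = 20086 - 90 = 19996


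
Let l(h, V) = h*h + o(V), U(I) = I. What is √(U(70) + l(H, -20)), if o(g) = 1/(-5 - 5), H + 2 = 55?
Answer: √287890/10 ≈ 53.655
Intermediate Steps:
H = 53 (H = -2 + 55 = 53)
o(g) = -⅒ (o(g) = 1/(-10) = -⅒)
l(h, V) = -⅒ + h² (l(h, V) = h*h - ⅒ = h² - ⅒ = -⅒ + h²)
√(U(70) + l(H, -20)) = √(70 + (-⅒ + 53²)) = √(70 + (-⅒ + 2809)) = √(70 + 28089/10) = √(28789/10) = √287890/10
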